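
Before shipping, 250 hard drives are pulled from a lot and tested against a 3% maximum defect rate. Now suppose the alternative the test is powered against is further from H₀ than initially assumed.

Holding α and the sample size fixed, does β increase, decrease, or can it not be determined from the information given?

It decreases.

A bigger departure from H₀ is easier for the test to detect, so it fails to reject less often.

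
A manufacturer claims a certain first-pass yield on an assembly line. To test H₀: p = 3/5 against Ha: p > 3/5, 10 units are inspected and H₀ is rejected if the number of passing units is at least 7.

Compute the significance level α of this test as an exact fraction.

The Type I error probability is α = P(X ≥ 7) computed under H₀, where X ~ Binomial(10, 3/5).
Summing C(10,j)(3/5)^j(2/5)^{10−j} for j = 7,…,10 gives 3733209/9765625.

3733209/9765625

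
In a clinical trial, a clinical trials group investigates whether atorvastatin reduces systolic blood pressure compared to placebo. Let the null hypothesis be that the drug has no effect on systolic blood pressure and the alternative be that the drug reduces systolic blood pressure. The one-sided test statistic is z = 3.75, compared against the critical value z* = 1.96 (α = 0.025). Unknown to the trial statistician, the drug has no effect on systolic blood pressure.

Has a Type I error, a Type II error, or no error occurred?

Since z = 3.75 > z* = 1.96, H₀ is rejected.
H₀ is true (actually the drug has no effect on systolic blood pressure).
Rejecting a true H₀ is a Type I error.

Type I error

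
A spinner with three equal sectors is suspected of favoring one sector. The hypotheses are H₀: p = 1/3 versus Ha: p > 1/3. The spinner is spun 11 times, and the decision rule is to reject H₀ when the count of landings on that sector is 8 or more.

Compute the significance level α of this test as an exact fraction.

The Type I error probability is α = P(X ≥ 8) computed under H₀, where X ~ Binomial(11, 1/3).
P(X ≥ 8) = Σ_{j=8}^{11} C(11,j)·(1/3)^j·(2/3)^{11-j} = 521/59049.

521/59049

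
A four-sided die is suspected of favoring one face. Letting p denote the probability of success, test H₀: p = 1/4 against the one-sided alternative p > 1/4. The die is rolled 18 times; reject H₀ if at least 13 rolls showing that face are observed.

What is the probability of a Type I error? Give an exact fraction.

588337/17179869184

α = P(reject H₀ | H₀ true) = P(X ≥ 13 | p = 1/4), with X ~ Binomial(18, 1/4).
P(X ≥ 13) = Σ_{j=13}^{18} C(18,j)·(1/4)^j·(3/4)^{18-j} = 588337/17179869184.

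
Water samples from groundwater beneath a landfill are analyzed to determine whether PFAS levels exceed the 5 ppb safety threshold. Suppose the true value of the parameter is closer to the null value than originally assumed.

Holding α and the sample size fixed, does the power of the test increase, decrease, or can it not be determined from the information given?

It decreases.

When the true parameter is near the null value, the test has a harder time distinguishing Ha from H₀.
Since power = 1 − β and β increases, power decreases.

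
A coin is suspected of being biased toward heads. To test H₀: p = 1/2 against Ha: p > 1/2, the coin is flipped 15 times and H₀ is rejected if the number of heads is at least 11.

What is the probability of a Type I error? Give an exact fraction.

Under H₀, X ~ Binomial(15, 1/2), and α = P(X ≥ 11).
P(X ≥ 11) = [C(15,11) + C(15,12) + C(15,13) + C(15,14) + C(15,15)] / 2^15 = (1365 + 455 + 105 + 15 + 1) / 32768 = 1941/32768.

1941/32768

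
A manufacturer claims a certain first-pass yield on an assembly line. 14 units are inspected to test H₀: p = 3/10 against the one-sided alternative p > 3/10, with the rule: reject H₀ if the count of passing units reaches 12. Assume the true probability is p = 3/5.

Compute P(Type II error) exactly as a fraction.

5860647088/6103515625

A Type II error is failing to reject when Ha holds: with p = 3/5, β = P(X ≤ 11).
Equivalently, β = 1 − P(X ≥ 12) = 5860647088/6103515625.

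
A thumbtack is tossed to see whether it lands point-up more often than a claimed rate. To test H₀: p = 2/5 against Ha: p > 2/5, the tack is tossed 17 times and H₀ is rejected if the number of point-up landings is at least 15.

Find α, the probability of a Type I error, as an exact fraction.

The Type I error probability is α = P(X ≥ 15) computed under H₀, where X ~ Binomial(17, 2/5).
Adding the binomial terms for j = 15 through 17 with p = 2/5 yields 8716288/152587890625.

8716288/152587890625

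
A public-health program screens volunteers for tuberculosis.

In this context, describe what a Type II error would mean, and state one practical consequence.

With the conventional null hypothesis that the patient does not have tuberculosis:
A Type II error is failing to reject H₀ when H₀ is false.
Here that means clearing the patient as negative when actually the patient has tuberculosis.

A Type II error would mean concluding that the patient does not have tuberculosis (or at least failing to establish that the patient has tuberculosis) when in fact the patient has tuberculosis. Consequence: a patient with tuberculosis is told they are healthy and receives no treatment.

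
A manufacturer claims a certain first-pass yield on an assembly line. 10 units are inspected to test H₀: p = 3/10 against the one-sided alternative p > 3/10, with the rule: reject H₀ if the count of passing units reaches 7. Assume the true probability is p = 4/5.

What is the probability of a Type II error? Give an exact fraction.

A Type II error is failing to reject when Ha holds: with p = 4/5, β = P(Y ≤ 6).
Summing C(10,j)·(4/5)^j·(1/5)^{10-j} for j = 0..6 gives 1180409/9765625.

1180409/9765625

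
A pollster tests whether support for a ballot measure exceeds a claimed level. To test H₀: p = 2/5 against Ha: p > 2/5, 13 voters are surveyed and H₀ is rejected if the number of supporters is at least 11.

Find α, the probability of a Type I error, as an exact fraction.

α = P(reject H₀ | H₀ true) = P(Y ≥ 11 | p = 2/5), with Y ~ Binomial(13, 2/5).
Adding the binomial terms for j = 11 through 13 with p = 2/5 yields 1605632/1220703125.

1605632/1220703125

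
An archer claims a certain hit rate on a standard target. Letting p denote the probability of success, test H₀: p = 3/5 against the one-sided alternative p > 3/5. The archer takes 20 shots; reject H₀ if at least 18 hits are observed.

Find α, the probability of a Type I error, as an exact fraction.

344416814721/95367431640625

α = P(reject H₀ | H₀ true) = P(X ≥ 18 | p = 3/5), with X ~ Binomial(20, 3/5).
Summing C(20,j)(3/5)^j(2/5)^{20−j} for j = 18,…,20 gives 344416814721/95367431640625.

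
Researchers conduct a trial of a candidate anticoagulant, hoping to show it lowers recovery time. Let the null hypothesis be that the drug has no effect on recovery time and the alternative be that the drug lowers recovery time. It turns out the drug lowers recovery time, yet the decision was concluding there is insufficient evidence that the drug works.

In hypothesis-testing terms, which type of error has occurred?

Type II error

'Concluding there is insufficient evidence that the drug works' corresponds to failing to reject H₀.
H₀ was not rejected but H₀ is false — a Type II error (false negative).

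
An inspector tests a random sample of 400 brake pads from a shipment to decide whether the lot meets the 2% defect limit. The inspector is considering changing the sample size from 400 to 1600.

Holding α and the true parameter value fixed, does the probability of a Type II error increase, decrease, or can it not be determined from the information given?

A larger sample reduces the standard error, pulling the sampling distribution under Ha further from the non-rejection region.

It decreases.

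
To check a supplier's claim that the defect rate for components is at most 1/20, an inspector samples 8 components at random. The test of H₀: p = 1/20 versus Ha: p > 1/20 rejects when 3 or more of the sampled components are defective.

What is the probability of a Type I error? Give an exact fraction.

148178379/25600000000

The significance level is the probability, assuming p = 1/20, of seeing 3 or more defectives in 8 draws.
α = 1 − P(Y ≤ 2) = 1 − 25451821621/25600000000 = 148178379/25600000000.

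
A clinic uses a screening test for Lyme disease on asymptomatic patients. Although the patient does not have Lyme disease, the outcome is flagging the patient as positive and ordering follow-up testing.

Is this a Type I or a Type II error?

The null hypothesis here is that the patient does not have Lyme disease.
'Flagging the patient as positive and ordering follow-up testing' corresponds to rejecting H₀.
H₀ was rejected but H₀ is true — a Type I error (false positive).

Type I error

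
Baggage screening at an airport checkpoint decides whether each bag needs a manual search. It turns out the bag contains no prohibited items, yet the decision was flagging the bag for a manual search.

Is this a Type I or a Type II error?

The null hypothesis here is that the bag contains no prohibited items.
'Flagging the bag for a manual search' corresponds to rejecting H₀.
H₀ was rejected but H₀ is true — a Type I error (false positive).

Type I error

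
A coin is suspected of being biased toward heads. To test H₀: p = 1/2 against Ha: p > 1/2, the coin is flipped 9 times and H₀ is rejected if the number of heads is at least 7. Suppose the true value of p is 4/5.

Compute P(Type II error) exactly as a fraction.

β = P(fail to reject H₀ | Ha true) = P(K ≤ 6 | p = 4/5), K ~ Binomial(9, 4/5).
Equivalently, β = 1 − P(K ≥ 7) = 511333/1953125.

511333/1953125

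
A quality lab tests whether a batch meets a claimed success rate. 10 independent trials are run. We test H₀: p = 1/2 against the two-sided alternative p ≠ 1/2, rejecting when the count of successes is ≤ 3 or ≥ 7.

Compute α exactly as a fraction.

Under H₀, Y ~ Binomial(10, 1/2); α is the probability of landing in either tail, P(Y ≤ 3) + P(Y ≥ 7).
Each tail has probability (1 + 10 + 45 + 120)/1024; doubling gives α = 352/1024 = 11/32.

11/32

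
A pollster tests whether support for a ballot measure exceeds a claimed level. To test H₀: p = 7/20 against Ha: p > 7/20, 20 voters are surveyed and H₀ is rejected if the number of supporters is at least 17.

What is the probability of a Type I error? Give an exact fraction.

637973598365478054631/104857600000000000000000000

The Type I error probability is α = P(Y ≥ 17) computed under H₀, where Y ~ Binomial(20, 7/20).
P(Y ≥ 17) = Σ_{j=17}^{20} C(20,j)·(7/20)^j·(13/20)^{20-j} = 637973598365478054631/104857600000000000000000000.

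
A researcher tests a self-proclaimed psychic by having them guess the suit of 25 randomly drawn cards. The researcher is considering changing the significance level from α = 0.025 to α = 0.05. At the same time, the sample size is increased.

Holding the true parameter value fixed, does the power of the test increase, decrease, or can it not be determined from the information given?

A larger α widens the rejection region, so when the alternative is true more outcomes lead to rejection — failing to reject becomes less likely. More data shrinks sampling variability; the test statistic under Ha concentrates further from the null value, making rejection more likely. Both changes push β in the same direction.
Since power = 1 − β and β decreases, power increases.

It increases.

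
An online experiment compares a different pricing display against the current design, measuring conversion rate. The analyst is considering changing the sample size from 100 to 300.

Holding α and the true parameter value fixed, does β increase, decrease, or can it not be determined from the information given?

It decreases.

A larger sample reduces the standard error, pulling the sampling distribution under Ha further from the non-rejection region.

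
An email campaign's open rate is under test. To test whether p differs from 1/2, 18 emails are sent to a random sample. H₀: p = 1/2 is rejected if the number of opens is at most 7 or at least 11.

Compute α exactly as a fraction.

15751/32768

α = P(Y ≤ 7 or Y ≥ 11 | p = 1/2), Y ~ Binomial(18, 1/2).
By symmetry, α = 2·P(Y ≤ 7) = 2·(1 + 18 + 153 + 816 + 3060 + 8568 + 18564 + 31824)/262144 = 126008/262144 = 15751/32768.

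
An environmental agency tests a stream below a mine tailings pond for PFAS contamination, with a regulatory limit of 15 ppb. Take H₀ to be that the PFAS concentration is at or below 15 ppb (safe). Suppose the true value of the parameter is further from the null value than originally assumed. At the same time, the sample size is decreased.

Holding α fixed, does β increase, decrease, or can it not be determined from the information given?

The first change alone would make β decrease; the second alone would make β increase. Which effect dominates depends on the magnitudes, which are not given.

Cannot be determined from the information given.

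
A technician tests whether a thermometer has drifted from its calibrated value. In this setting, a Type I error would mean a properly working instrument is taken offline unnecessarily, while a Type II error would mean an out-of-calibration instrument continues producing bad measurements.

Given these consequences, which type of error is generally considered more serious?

The Type II consequence (an out-of-calibration instrument continues producing bad measurements) is more severe than the Type I consequence (a properly working instrument is taken offline unnecessarily).

Type II error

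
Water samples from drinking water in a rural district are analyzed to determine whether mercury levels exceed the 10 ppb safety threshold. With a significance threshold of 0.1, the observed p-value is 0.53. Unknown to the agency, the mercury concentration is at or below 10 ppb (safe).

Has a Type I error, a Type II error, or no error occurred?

Neither — the decision is correct.

The conventional null hypothesis is that the mercury concentration is at or below 10 ppb (safe).
Since p = 0.53 ≥ α = 0.1, H₀ is not rejected.
H₀ is true (actually the mercury concentration is at or below 10 ppb (safe)).
The decision matches the true state — no error.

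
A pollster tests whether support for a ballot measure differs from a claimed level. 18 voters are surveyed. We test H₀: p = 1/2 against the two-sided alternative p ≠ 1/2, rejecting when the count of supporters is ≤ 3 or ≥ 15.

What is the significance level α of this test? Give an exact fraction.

Under H₀, X ~ Binomial(18, 1/2); α is the probability of landing in either tail, P(X ≤ 3) + P(X ≥ 15).
The two tails are symmetric, so α = 2·(1 + 18 + 153 + 816)/2^18 = 1976/262144 = 247/32768.

247/32768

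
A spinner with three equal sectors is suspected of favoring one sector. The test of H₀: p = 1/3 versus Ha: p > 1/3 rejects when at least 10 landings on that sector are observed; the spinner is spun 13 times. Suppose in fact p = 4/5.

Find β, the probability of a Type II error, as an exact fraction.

61688401/244140625

A Type II error is failing to reject when Ha holds: with p = 4/5, β = P(X ≤ 9).
Summing C(13,j)·(4/5)^j·(1/5)^{13-j} for j = 0..9 gives 61688401/244140625.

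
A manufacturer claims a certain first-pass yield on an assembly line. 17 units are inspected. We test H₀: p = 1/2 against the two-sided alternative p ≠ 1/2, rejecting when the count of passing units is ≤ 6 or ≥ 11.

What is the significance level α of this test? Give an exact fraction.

10889/32768

Under H₀, K ~ Binomial(17, 1/2); α is the probability of landing in either tail, P(K ≤ 6) + P(K ≥ 11).
Each tail has probability (1 + 17 + 136 + 680 + 2380 + 6188 + 12376)/131072; doubling gives α = 43556/131072 = 10889/32768.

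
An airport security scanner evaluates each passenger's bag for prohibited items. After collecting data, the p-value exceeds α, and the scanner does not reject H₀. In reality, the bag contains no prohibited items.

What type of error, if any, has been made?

No error (correct decision).

The conventional null hypothesis here is that the bag contains no prohibited items.
The test retained a true H₀ — the decision matches the true state.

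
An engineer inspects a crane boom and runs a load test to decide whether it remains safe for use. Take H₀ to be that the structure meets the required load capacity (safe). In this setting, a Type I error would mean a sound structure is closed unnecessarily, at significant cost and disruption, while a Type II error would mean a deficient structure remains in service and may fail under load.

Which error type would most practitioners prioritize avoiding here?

Type II error

The Type II consequence (a deficient structure remains in service and may fail under load) is more severe than the Type I consequence (a sound structure is closed unnecessarily, at significant cost and disruption).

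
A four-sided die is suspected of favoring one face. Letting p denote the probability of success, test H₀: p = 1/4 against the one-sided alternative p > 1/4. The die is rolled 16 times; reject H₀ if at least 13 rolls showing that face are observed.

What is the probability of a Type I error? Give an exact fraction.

16249/4294967296

The Type I error probability is α = P(K ≥ 13) computed under H₀, where K ~ Binomial(16, 1/4).
P(K ≥ 13) = Σ_{j=13}^{16} C(16,j)·(1/4)^j·(3/4)^{16-j} = 16249/4294967296.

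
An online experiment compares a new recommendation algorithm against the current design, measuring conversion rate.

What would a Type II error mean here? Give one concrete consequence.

With the conventional null hypothesis that the new design has no effect on conversion rate:
A Type II error is failing to reject H₀ when H₀ is false.
Here that means keeping the current design when actually the new design increases conversion rate.

A Type II error would mean concluding that the new design has no effect on conversion rate (or at least failing to establish that the new design increases conversion rate) when in fact the new design increases conversion rate. Consequence: a genuinely better design is discarded.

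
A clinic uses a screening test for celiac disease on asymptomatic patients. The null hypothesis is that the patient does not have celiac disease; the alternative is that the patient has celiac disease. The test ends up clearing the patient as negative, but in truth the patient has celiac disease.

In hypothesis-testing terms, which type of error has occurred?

'Clearing the patient as negative' corresponds to failing to reject H₀.
H₀ was not rejected but H₀ is false — a Type II error (false negative).

Type II error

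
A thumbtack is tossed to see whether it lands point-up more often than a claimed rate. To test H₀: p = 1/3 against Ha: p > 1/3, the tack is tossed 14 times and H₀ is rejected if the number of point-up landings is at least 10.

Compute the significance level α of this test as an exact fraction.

19321/4782969

α = P(reject H₀ | H₀ true) = P(X ≥ 10 | p = 1/3), with X ~ Binomial(14, 1/3).
Summing C(14,j)(1/3)^j(2/3)^{14−j} for j = 10,…,14 gives 19321/4782969.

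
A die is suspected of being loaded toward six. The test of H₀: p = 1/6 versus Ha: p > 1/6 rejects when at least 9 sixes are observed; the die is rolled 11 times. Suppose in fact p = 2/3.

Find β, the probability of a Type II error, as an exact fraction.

1675/2187

A Type II error is failing to reject when Ha holds: with p = 2/3, β = P(S ≤ 8).
Summing C(11,j)·(2/3)^j·(1/3)^{11-j} for j = 0..8 gives 1675/2187.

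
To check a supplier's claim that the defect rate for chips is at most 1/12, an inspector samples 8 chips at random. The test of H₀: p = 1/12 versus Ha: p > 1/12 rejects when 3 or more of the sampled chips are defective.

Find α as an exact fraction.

Under H₀, Y ~ Binomial(8, 1/12); the Type I error rate is P(Y ≥ 3).
Via the complement, α = 1 − Σ_{j=0}^{2} C(8,j)(1/12)^j(11/12)^{8-j} = 3373913/143327232.

3373913/143327232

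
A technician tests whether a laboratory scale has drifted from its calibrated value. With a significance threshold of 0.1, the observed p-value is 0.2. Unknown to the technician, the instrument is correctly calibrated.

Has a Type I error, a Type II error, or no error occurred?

The conventional null hypothesis is that the instrument is correctly calibrated.
Since p = 0.2 ≥ α = 0.1, H₀ is not rejected.
H₀ is true (actually the instrument is correctly calibrated).
The decision matches the true state — no error.

Neither — the decision is correct.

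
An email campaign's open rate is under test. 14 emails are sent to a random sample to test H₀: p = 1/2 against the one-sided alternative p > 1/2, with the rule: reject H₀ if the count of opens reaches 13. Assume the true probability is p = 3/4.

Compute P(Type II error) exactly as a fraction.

Under the alternative p = 3/4, K ~ Binomial(14, 3/4); β is the probability the test does not reject, P(K < 13).
Summing C(14,j)·(3/4)^j·(1/4)^{14-j} for j = 0..12 gives 241331965/268435456.

241331965/268435456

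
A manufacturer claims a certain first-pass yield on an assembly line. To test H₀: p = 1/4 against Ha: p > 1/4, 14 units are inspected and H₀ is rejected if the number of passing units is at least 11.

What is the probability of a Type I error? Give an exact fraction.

Under H₀, S ~ Binomial(14, 1/4), and α = P(S ≥ 11).
Summing C(14,j)(1/4)^j(3/4)^{14−j} for j = 11,…,14 gives 5345/134217728.

5345/134217728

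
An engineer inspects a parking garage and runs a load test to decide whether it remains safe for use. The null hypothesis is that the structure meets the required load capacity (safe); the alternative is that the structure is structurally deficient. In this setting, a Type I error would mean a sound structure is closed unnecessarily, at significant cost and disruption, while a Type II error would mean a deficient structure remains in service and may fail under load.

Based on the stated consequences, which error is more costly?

Type II error

The Type II consequence (a deficient structure remains in service and may fail under load) is more severe than the Type I consequence (a sound structure is closed unnecessarily, at significant cost and disruption).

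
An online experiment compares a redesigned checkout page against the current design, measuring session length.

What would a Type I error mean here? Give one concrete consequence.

A Type I error would mean concluding that the new design increases session length when in fact the new design has no effect on session length. Consequence: engineering effort is spent shipping a change that doesn't actually help.

With the conventional null hypothesis that the new design has no effect on session length:
A Type I error is rejecting H₀ when H₀ is true.
Here that means shipping the new feature to all users when actually the new design has no effect on session length.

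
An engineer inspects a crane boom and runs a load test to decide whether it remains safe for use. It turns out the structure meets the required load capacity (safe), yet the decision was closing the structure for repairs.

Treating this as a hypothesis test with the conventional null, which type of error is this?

Type I error

The null hypothesis here is that the structure meets the required load capacity (safe).
'Closing the structure for repairs' corresponds to rejecting H₀.
H₀ was rejected but H₀ is true — a Type I error (false positive).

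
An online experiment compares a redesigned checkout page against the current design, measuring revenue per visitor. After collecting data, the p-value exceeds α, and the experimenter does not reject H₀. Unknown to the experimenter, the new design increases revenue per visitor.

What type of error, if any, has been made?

Type II error

The conventional null hypothesis here is that the new design has no effect on revenue per visitor.
H₀ was not rejected, but H₀ is actually false.
Failing to reject a false null hypothesis is a Type II error (false negative).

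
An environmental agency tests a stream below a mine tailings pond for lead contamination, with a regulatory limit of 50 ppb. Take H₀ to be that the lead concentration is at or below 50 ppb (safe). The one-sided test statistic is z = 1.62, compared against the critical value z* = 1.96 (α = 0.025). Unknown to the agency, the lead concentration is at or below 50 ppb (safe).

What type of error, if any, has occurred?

Neither — the decision is correct.

Since z = 1.62 ≤ z* = 1.96, H₀ is not rejected.
H₀ is true (actually the lead concentration is at or below 50 ppb (safe)).
The decision matches the true state — no error.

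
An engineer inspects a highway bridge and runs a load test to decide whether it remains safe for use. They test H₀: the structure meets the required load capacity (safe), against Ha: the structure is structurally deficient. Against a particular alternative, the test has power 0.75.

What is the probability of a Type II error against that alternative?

Power = 1 − β, so β = 1 − 0.75 = 0.25.

0.25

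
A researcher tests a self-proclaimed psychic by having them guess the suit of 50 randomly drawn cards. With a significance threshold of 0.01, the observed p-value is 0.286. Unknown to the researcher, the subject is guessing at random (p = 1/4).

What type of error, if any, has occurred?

Neither — the decision is correct.

The conventional null hypothesis is that the subject is guessing at random (p = 1/4).
Since p = 0.286 ≥ α = 0.01, H₀ is not rejected.
H₀ is true (actually the subject is guessing at random (p = 1/4)).
The decision matches the true state — no error.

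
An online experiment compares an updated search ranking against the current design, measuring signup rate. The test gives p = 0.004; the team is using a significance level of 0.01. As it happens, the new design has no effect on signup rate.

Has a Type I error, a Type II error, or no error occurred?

The conventional null hypothesis is that the new design has no effect on signup rate.
Since p = 0.004 < α = 0.01, H₀ is rejected.
H₀ is true (actually the new design has no effect on signup rate).
Rejecting a true H₀ is a Type I error.

Type I error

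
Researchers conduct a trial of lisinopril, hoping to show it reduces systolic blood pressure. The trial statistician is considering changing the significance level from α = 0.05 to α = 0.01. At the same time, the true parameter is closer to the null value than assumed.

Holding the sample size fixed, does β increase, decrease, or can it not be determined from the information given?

Tightening α shrinks the rejection region. When Ha holds, fewer sample outcomes clear the stricter threshold, so more fall in the acceptance region. A smaller true effect puts the Ha sampling distribution closer to H₀, so more of it falls in the non-rejection region. Both changes push β in the same direction.

It increases.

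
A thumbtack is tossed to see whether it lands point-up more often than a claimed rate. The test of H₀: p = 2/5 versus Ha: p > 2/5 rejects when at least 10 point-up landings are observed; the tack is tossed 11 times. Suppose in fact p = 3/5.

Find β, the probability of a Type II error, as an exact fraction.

1894076/1953125

β = P(fail to reject H₀ | Ha true) = P(K ≤ 9 | p = 3/5), K ~ Binomial(11, 3/5).
Equivalently, β = 1 − P(K ≥ 10) = 1894076/1953125.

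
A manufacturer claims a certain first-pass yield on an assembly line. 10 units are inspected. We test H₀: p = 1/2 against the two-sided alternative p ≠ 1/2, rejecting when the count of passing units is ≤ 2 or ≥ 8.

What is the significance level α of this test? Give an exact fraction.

Under H₀, S ~ Binomial(10, 1/2); α is the probability of landing in either tail, P(S ≤ 2) + P(S ≥ 8).
The two tails are symmetric, so α = 2·(1 + 10 + 45)/2^10 = 112/1024 = 7/64.

7/64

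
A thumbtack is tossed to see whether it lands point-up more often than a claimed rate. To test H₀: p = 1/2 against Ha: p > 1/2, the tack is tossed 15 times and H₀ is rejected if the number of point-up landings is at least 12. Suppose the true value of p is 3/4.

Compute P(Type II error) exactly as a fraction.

144609703/268435456

Under the alternative p = 3/4, S ~ Binomial(15, 3/4); β is the probability the test does not reject, P(S < 12).
Summing C(15,j)·(3/4)^j·(1/4)^{15-j} for j = 0..11 gives 144609703/268435456.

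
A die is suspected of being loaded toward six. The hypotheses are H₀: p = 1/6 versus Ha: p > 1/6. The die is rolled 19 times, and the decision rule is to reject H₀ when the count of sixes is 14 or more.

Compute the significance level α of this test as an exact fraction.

1620229/25389989167104

Under H₀, S ~ Binomial(19, 1/6), and α = P(S ≥ 14).
P(S ≥ 14) = Σ_{j=14}^{19} C(19,j)·(1/6)^j·(5/6)^{19-j} = 1620229/25389989167104.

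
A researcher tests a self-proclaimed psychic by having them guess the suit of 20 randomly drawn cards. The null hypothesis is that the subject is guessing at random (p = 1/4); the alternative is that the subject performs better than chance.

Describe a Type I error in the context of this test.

A Type I error is rejecting H₀ when H₀ is true.
Here that means concluding the subject has some ability beyond chance when actually the subject is guessing at random (p = 1/4).

A Type I error would mean concluding that the subject performs better than chance when in fact the subject is guessing at random (p = 1/4).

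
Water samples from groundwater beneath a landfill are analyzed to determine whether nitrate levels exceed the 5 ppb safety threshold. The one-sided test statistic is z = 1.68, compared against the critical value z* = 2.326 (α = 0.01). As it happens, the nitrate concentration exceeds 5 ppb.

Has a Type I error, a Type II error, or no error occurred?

Type II error

The conventional null hypothesis is that the nitrate concentration is at or below 5 ppb (safe).
Since z = 1.68 ≤ z* = 2.326, H₀ is not rejected.
H₀ is false (actually the nitrate concentration exceeds 5 ppb).
Failing to reject a false H₀ is a Type II error.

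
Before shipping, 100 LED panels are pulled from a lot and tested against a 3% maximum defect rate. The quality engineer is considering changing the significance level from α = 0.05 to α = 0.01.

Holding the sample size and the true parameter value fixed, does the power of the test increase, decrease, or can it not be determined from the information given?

It decreases.

Lowering α raises the bar for rejection; under Ha, the test now fails to reject on outcomes it previously would have rejected.
Since power = 1 − β and β increases, power decreases.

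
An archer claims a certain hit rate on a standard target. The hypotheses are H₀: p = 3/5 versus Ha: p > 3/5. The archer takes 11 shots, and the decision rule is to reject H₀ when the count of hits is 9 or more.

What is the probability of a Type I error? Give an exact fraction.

The Type I error probability is α = P(S ≥ 9) computed under H₀, where S ~ Binomial(11, 3/5).
Summing C(11,j)(3/5)^j(2/5)^{11−j} for j = 9,…,11 gives 1161297/9765625.

1161297/9765625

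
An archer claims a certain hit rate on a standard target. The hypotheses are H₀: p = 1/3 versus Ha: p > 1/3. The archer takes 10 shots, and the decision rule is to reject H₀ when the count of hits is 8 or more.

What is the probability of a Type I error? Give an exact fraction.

Under H₀, X ~ Binomial(10, 1/3), and α = P(X ≥ 8).
Summing C(10,j)(1/3)^j(2/3)^{10−j} for j = 8,…,10 gives 67/19683.

67/19683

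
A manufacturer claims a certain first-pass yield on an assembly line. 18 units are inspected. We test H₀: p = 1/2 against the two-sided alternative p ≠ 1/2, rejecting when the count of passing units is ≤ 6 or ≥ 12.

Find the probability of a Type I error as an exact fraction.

7795/32768

Under H₀, S ~ Binomial(18, 1/2); α is the probability of landing in either tail, P(S ≤ 6) + P(S ≥ 12).
The two tails are symmetric, so α = 2·(1 + 18 + 153 + 816 + 3060 + 8568 + 18564)/2^18 = 62360/262144 = 7795/32768.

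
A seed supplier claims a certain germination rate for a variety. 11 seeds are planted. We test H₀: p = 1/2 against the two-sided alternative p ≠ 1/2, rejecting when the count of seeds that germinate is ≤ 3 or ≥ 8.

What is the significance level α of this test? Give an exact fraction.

Under H₀, X ~ Binomial(11, 1/2); α is the probability of landing in either tail, P(X ≤ 3) + P(X ≥ 8).
Each tail has probability (1 + 11 + 55 + 165)/2048; doubling gives α = 464/2048 = 29/128.

29/128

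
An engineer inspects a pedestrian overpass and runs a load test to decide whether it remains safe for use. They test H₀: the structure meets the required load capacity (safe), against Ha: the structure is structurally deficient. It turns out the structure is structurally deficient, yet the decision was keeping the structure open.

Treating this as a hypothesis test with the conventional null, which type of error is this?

Type II error

'Keeping the structure open' corresponds to failing to reject H₀.
H₀ was not rejected but H₀ is false — a Type II error (false negative).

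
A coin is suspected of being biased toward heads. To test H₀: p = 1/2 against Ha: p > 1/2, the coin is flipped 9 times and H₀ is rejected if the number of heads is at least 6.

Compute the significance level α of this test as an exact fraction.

Under H₀, X ~ Binomial(9, 1/2), and α = P(X ≥ 6).
That's C(9,6) + C(9,7) + C(9,8) + C(9,9) over 2^9, i.e. (84 + 36 + 9 + 1)/512 = 130/512 = 65/256.

65/256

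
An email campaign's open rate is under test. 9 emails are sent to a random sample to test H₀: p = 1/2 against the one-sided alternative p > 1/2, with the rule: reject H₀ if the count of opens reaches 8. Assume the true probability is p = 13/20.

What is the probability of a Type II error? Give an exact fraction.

112501116301/128000000000

β = P(fail to reject H₀ | Ha true) = P(S ≤ 7 | p = 13/20), S ~ Binomial(9, 13/20).
Adding the binomial probabilities P(S=0)+…+P(S=7) at p = 13/20 gives 112501116301/128000000000.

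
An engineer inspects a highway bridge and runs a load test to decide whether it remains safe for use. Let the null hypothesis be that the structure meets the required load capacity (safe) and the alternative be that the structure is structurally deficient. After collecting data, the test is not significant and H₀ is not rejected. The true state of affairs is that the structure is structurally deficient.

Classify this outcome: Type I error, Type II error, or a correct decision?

Type II error

H₀ was not rejected, but H₀ is actually false.
Failing to reject a false null hypothesis is a Type II error (false negative).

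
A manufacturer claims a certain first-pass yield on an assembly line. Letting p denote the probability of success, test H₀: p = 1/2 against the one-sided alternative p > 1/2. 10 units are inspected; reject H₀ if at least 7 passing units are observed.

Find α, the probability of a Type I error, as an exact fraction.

α = P(reject H₀ | H₀ true) = P(K ≥ 7 | p = 1/2), with K ~ Binomial(10, 1/2).
P(K ≥ 7) = [C(10,7) + C(10,8) + C(10,9) + C(10,10)] / 2^10 = (120 + 45 + 10 + 1) / 1024 = 176/1024 = 11/64.

11/64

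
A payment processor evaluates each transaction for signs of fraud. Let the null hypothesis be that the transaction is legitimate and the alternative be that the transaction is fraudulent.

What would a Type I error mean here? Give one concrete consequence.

A Type I error is rejecting H₀ when H₀ is true.
Here that means blocking the transaction and freezing the card when actually the transaction is legitimate.

A Type I error would mean concluding that the transaction is fraudulent when in fact the transaction is legitimate. Consequence: a legitimate purchase is declined and the customer's card is frozen.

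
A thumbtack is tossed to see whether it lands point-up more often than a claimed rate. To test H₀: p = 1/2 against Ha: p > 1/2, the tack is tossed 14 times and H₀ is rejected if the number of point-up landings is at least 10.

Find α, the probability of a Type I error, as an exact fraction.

1471/16384

The Type I error probability is α = P(K ≥ 10) computed under H₀, where K ~ Binomial(14, 1/2).
Summing the upper tail: (1001 + 364 + 91 + 14 + 1) / 2^14 = 1471/16384.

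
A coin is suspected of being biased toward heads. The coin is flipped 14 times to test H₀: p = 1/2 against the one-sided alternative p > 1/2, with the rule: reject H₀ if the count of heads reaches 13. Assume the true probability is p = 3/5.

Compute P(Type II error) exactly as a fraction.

Under the alternative p = 3/5, S ~ Binomial(14, 3/5); β is the probability the test does not reject, P(S < 13).
Equivalently, β = 1 − P(S ≥ 13) = 6054091612/6103515625.

6054091612/6103515625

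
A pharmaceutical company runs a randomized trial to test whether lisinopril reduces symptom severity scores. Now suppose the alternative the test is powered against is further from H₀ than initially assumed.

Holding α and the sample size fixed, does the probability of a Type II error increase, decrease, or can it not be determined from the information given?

It decreases.

A bigger departure from H₀ is easier for the test to detect, so it fails to reject less often.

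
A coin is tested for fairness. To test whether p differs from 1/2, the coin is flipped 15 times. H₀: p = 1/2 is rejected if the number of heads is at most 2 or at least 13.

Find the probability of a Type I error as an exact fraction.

The significance level is the null-hypothesis probability of the rejection region {≤2} ∪ {≥13}.
The two tails are symmetric, so α = 2·(1 + 15 + 105)/2^15 = 242/32768 = 121/16384.

121/16384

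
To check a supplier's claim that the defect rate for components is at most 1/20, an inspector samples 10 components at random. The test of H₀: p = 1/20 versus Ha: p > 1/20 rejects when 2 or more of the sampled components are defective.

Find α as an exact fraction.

882056764409/10240000000000

Under H₀, X ~ Binomial(10, 1/20); the Type I error rate is P(X ≥ 2).
Via the complement, α = 1 − Σ_{j=0}^{1} C(10,j)(1/20)^j(19/20)^{10-j} = 882056764409/10240000000000.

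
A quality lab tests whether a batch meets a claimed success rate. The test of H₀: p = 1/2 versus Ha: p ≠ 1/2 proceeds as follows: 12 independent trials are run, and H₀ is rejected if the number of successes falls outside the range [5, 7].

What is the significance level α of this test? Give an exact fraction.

The significance level is the null-hypothesis probability of the rejection region {≤4} ∪ {≥8}.
By symmetry, α = 2·P(Y ≤ 4) = 2·(1 + 12 + 66 + 220 + 495)/4096 = 1588/4096 = 397/1024.

397/1024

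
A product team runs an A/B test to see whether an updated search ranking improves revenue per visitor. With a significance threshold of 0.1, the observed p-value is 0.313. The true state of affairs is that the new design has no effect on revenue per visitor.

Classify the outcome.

No error — this is a correct decision.

The conventional null hypothesis is that the new design has no effect on revenue per visitor.
Since p = 0.313 ≥ α = 0.1, H₀ is not rejected.
H₀ is true (actually the new design has no effect on revenue per visitor).
The decision matches the true state — no error.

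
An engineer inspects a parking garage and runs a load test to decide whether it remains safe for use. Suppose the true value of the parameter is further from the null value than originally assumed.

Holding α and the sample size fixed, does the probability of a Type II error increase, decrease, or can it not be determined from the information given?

The further the true parameter sits from the null value, the more of the Ha sampling distribution falls in the rejection region.

It decreases.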